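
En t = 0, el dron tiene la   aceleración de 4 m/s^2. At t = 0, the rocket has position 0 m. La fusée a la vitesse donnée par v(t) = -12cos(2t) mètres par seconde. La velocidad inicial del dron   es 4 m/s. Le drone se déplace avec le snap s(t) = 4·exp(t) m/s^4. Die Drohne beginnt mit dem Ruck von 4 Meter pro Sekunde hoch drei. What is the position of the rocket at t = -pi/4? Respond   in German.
Wir müssen unsere Gleichung für die Geschwindigkeit v(t) = -12·cos(2·t) 1-mal integrieren. Die Stammfunktion von der Geschwindigkeit ist die Position. Mit x(0) = 0 erhalten wir x(t) = -6·sin(2·t). Wir haben die Position x(t) = -6·sin(2·t). Durch Einsetzen von t = -pi/4: x(-pi/4) = 6.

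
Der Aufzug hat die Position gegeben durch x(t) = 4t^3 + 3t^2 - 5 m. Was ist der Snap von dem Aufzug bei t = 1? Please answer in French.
Pour résoudre ceci, nous devons prendre 4 dérivées de notre équation de la position x(t) = 4·t^3 + 3·t^2 - 5. La dérivée de la position donne la vitesse: v(t) = 12·t^2 + 6·t. En dérivant la vitesse, nous obtenons l'accélération: a(t) = 24·t + 6. En prenant d/dt de a(t), nous trouvons j(t) = 24. En dérivant le jerk, nous obtenons le snap: s(t) = 0. De l'équation du snap s(t) = 0, nous substituons t = 1 pour obtenir s = 0.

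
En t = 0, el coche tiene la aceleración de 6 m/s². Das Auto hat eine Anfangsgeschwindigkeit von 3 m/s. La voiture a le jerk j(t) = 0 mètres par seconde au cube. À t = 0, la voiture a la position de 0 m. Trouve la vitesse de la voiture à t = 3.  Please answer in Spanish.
Para resolver esto, necesitamos tomar 2 integrales de nuestra ecuación de la sacudida j(t) = 0. Integrando la sacudida y usando la condición inicial a(0) = 6, obtenemos a(t) = 6. La integral de la aceleración, con v(0) = 3, da la velocidad: v(t) = 6·t + 3. Tenemos la velocidad v(t) = 6·t + 3. Sustituyendo t = 3: v(3) = 21.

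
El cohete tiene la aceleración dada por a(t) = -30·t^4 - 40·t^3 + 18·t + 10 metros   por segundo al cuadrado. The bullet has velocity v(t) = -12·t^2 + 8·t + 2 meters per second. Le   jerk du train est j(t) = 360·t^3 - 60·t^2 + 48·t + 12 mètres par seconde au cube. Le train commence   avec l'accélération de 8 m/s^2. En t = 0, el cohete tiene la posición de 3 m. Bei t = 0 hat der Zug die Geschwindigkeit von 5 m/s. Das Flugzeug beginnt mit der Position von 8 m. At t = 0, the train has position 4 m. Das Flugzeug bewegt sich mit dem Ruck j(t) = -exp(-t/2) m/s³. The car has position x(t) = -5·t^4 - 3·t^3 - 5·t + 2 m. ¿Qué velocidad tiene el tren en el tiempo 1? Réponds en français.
En partant du jerk j(t) = 360·t^3 - 60·t^2 + 48·t + 12, nous prenons 2 intégrales. En prenant ∫j(t)dt et en appliquant a(0) = 8, nous trouvons a(t) = 90·t^4 - 20·t^3 + 24·t^2 + 12·t + 8. La primitive de l'accélération, avec v(0) = 5, donne la vitesse: v(t) = 18·t^5 - 5·t^4 + 8·t^3 + 6·t^2 + 8·t + 5. En utilisant v(t) = 18·t^5 - 5·t^4 + 8·t^3 + 6·t^2 + 8·t + 5 et en substituant t = 1, nous trouvons v = 40.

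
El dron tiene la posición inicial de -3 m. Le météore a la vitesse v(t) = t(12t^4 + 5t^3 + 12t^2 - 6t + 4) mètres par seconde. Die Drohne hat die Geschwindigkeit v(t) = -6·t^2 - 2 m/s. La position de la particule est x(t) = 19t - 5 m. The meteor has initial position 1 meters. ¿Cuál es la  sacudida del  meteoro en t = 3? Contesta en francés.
En partant de la vitesse v(t) = t·(12·t^4 + 5·t^3 + 12·t^2 - 6·t + 4), nous prenons 2 dérivées. La dérivée de la vitesse donne l'accélération: a(t) = 12·t^4 + 5·t^3 + 12·t^2 + t·(48·t^3 + 15·t^2 + 24·t - 6) - 6·t + 4. En prenant d/dt de a(t), nous trouvons j(t) = 96·t^3 + 30·t^2 + t·(144·t^2 + 30·t + 24) + 48·t - 12. De l'équation du jerk j(t) = 96·t^3 + 30·t^2 + t·(144·t^2 + 30·t + 24) + 48·t - 12, nous substituons t = 3 pour obtenir j = 7224.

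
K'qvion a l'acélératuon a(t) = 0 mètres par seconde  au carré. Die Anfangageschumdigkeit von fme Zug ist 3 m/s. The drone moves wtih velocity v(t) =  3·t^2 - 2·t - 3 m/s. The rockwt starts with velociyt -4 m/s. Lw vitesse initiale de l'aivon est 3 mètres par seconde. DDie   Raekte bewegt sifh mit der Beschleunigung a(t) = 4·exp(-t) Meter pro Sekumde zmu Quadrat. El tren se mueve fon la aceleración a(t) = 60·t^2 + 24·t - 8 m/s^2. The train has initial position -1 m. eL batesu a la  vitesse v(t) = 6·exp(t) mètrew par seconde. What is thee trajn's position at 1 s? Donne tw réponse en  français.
En partant de l'accélération a(t) = 60·t^2 + 24·t - 8, nous prenons 2 primitives. En prenant ∫a(t)dt et en appliquant v(0) = 3, nous trouvons v(t) = 20·t^3 + 12·t^2 - 8·t + 3. En prenant ∫v(t)dt et en appliquant x(0) = -1, nous trouvons x(t) = 5·t^4 + 4·t^3 - 4·t^2 + 3·t - 1. Nous avons la position x(t) = 5·t^4 + 4·t^3 - 4·t^2 + 3·t - 1. En substituant t = 1: x(1) = 7.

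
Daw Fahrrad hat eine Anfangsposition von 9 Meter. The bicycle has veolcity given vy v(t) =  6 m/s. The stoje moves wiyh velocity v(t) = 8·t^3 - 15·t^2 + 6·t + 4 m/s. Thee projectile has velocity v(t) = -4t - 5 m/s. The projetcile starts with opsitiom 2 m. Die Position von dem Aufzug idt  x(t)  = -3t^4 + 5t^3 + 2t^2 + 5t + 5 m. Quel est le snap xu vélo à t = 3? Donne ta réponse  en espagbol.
Partiendo de la velocidad v(t) = 6, tomamos 3 derivadas. La derivada de la velocidad da la aceleración: a(t) = 0. Tomando d/dt de a(t), encontramos j(t) = 0. Derivando la sacudida, obtenemos el snap: s(t) = 0. Usando s(t) = 0 y sustituyendo t = 3, encontramos s = 0.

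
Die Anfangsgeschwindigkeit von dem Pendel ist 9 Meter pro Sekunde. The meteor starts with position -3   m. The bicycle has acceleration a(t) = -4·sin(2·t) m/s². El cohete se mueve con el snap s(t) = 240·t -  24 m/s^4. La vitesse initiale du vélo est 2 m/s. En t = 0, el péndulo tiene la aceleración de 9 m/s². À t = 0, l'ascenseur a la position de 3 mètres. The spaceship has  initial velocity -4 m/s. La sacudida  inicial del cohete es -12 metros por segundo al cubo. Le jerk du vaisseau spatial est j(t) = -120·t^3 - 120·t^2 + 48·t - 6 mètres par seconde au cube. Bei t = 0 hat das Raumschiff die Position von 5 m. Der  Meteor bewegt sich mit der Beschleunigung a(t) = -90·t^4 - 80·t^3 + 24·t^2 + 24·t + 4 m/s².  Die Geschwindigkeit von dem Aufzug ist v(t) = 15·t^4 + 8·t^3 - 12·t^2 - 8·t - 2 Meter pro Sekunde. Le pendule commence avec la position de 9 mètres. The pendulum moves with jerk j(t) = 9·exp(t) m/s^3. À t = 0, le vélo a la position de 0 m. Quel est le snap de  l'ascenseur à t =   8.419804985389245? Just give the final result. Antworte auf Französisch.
s(8.419804985389245) = 3079.12979474013.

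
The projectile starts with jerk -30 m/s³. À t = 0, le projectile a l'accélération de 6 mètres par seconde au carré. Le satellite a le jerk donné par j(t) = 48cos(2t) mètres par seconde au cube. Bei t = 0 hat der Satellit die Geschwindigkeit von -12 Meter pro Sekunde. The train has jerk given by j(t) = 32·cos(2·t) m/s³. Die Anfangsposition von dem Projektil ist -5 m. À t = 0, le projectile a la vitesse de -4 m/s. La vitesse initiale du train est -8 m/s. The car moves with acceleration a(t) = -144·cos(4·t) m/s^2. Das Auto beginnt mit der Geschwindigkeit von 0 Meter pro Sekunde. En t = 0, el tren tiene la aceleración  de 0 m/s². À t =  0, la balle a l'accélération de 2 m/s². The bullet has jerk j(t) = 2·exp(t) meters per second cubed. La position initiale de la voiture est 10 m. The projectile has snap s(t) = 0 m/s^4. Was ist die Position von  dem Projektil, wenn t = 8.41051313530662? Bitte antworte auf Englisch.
To find the answer, we compute 4 integrals of s(t) = 0. Integrating snap and using the initial condition j(0) = -30, we get j(t) = -30. The integral of jerk, with a(0) = 6, gives acceleration: a(t) = 6 - 30·t. The antiderivative of acceleration is velocity. Using v(0) = -4, we get v(t) = -15·t^2 + 6·t - 4. Integrating velocity and using the initial condition x(0) = -5, we get x(t) = -5·t^3 + 3·t^2 - 4·t - 5. We have position x(t) = -5·t^3 + 3·t^2 - 4·t - 5. Substituting t = 8.41051313530662: x(8.41051313530662) = -2801.09289343989.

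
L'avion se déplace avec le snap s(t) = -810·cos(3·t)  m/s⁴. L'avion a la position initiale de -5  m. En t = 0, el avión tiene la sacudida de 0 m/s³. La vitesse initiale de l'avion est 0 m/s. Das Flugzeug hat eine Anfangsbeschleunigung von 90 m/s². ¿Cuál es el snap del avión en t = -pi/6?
De la ecuación del snap s(t) = -810·cos(3·t), sustituimos t = -pi/6 para obtener s = 0.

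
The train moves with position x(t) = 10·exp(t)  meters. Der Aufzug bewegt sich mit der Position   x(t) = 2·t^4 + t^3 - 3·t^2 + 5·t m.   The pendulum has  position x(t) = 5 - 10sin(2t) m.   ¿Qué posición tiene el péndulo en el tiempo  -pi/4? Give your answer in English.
We have position x(t) = 5 - 10·sin(2·t). Substituting t = -pi/4: x(-pi/4) = 15.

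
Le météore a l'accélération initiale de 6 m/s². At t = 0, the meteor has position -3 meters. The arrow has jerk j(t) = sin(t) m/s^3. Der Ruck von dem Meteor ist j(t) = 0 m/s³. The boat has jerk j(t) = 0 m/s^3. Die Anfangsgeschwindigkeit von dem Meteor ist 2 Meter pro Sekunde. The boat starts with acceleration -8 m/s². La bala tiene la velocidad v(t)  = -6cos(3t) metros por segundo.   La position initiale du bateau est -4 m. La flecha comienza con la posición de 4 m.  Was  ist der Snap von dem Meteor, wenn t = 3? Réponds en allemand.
Wir müssen unsere Gleichung für den Ruck j(t) = 0 1-mal ableiten. Durch Ableiten von dem Ruck erhalten wir den Snap: s(t) = 0. Wir haben den Snap s(t) = 0. Durch Einsetzen von t = 3: s(3) = 0.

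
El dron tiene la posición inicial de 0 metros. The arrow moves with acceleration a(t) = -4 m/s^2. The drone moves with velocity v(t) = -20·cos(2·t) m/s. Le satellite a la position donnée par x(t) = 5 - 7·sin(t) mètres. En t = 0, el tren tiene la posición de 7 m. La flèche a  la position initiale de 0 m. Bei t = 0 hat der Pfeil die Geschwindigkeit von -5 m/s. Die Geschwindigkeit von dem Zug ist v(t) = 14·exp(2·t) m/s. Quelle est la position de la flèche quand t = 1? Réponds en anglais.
We must find the integral of our acceleration equation a(t) = -4 2 times. Integrating acceleration and using the initial condition v(0) = -5, we get v(t) = -4·t - 5. The antiderivative of velocity, with x(0) = 0, gives position: x(t) = -2·t^2 - 5·t. Using x(t) = -2·t^2 - 5·t and substituting t = 1, we find x = -7.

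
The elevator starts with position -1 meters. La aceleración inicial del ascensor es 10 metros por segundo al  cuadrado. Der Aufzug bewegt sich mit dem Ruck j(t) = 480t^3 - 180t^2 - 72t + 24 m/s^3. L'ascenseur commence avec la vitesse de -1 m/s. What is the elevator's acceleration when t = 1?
To find the answer, we compute 1 antiderivative of j(t) = 480·t^3 - 180·t^2 - 72·t + 24. The antiderivative of jerk, with a(0) = 10, gives acceleration: a(t) = 120·t^4 - 60·t^3 - 36·t^2 + 24·t + 10. Using a(t) = 120·t^4 - 60·t^3 - 36·t^2 + 24·t + 10 and substituting t = 1, we find a = 58.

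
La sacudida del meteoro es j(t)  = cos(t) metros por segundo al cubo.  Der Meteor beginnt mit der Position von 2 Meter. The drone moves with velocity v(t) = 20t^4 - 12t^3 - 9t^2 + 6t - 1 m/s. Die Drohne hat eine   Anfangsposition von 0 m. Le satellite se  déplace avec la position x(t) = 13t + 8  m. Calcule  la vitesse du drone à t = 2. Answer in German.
Wir haben die Geschwindigkeit v(t) = 20·t^4 - 12·t^3 - 9·t^2 + 6·t - 1. Durch Einsetzen von t = 2: v(2) = 199.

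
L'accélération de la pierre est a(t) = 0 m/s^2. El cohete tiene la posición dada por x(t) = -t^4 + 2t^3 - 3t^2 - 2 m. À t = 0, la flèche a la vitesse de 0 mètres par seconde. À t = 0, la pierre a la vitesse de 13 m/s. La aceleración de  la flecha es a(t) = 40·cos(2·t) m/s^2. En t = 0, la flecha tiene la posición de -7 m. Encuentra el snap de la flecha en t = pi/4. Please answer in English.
Starting from acceleration a(t) = 40·cos(2·t), we take 2 derivatives. The derivative of acceleration gives jerk: j(t) = -80·sin(2·t). Taking d/dt of j(t), we find s(t) = -160·cos(2·t). We have snap s(t) = -160·cos(2·t). Substituting t = pi/4: s(pi/4) = 0.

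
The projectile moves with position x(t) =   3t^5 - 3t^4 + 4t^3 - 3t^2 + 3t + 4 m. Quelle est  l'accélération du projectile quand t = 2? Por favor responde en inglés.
We must differentiate our position equation x(t) = 3·t^5 - 3·t^4 + 4·t^3 - 3·t^2 + 3·t + 4 2 times. Differentiating position, we get velocity: v(t) = 15·t^4 - 12·t^3 + 12·t^2 - 6·t + 3. Taking d/dt of v(t), we find a(t) = 60·t^3 - 36·t^2 + 24·t - 6. From the given acceleration equation a(t) = 60·t^3 - 36·t^2 + 24·t - 6, we substitute t = 2 to get a = 378.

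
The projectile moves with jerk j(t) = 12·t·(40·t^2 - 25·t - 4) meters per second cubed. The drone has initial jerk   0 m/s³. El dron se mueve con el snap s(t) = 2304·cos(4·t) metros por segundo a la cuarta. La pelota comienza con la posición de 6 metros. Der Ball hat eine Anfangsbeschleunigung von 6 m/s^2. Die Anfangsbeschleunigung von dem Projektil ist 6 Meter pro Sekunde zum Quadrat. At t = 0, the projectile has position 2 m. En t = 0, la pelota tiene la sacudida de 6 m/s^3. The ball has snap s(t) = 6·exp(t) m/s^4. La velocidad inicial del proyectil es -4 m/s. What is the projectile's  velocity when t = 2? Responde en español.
Partiendo de la sacudida j(t) = 12·t·(40·t^2 - 25·t - 4), tomamos 2 antiderivadas. Tomando ∫j(t)dt y aplicando a(0) = 6, encontramos a(t) = 120·t^4 - 100·t^3 - 24·t^2 + 6. Integrando la aceleración y usando la condición inicial v(0) = -4, obtenemos v(t) = 24·t^5 - 25·t^4 - 8·t^3 + 6·t - 4. Usando v(t) = 24·t^5 - 25·t^4 - 8·t^3 + 6·t - 4 y sustituyendo t = 2, encontramos v = 312.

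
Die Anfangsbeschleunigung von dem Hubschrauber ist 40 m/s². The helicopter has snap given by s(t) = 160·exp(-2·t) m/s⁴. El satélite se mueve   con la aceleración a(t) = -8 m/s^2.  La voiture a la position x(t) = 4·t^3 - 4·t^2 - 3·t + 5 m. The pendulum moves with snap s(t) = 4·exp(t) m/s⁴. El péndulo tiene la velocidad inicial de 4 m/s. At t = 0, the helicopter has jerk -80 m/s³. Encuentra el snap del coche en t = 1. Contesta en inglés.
Starting from position x(t) = 4·t^3 - 4·t^2 - 3·t + 5, we take 4 derivatives. Taking d/dt of x(t), we find v(t) = 12·t^2 - 8·t - 3. Taking d/dt of v(t), we find a(t) = 24·t - 8. Taking d/dt of a(t), we find j(t) = 24. The derivative of jerk gives snap: s(t) = 0. Using s(t) = 0 and substituting t = 1, we find s = 0.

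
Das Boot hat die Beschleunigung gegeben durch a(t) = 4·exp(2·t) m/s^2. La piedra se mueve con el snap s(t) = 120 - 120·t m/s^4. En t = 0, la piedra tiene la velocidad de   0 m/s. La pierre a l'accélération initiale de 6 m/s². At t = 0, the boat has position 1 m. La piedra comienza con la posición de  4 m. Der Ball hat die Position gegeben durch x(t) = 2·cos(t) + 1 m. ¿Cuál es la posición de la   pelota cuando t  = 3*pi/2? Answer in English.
We have position x(t) = 2·cos(t) + 1. Substituting t = 3*pi/2: x(3*pi/2) = 1.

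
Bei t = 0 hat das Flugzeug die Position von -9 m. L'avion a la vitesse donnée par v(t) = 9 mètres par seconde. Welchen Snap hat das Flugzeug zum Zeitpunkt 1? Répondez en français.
En partant de la vitesse v(t) = 9, nous prenons 3 dérivées. En prenant d/dt de v(t), nous trouvons a(t) = 0. En prenant d/dt de a(t), nous trouvons j(t) = 0. La dérivée du jerk donne le snap: s(t) = 0. Nous avons le snap s(t) = 0. En substituant t = 1: s(1) = 0.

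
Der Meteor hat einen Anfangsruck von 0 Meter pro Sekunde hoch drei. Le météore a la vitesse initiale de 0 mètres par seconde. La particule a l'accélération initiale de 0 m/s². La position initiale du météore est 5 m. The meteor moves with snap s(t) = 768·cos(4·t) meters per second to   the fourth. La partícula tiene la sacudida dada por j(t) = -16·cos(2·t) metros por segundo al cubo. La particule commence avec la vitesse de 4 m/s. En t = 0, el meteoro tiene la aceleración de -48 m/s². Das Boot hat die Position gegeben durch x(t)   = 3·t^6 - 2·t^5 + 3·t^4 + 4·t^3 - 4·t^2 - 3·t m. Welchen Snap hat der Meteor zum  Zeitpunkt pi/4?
Wir haben den Snap s(t) = 768·cos(4·t). Durch Einsetzen von t = pi/4: s(pi/4) = -768.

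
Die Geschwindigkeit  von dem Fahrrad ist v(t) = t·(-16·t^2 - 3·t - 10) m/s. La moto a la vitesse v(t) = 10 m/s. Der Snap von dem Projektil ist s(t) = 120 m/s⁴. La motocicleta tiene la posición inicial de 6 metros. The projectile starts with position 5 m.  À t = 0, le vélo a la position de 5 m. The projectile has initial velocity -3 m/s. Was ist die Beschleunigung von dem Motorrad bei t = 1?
Ausgehend von der Geschwindigkeit v(t) = 10, nehmen wir 1 Ableitung. Mit d/dt von v(t) finden wir a(t) = 0. Mit a(t) = 0 und Einsetzen von t = 1, finden wir a = 0.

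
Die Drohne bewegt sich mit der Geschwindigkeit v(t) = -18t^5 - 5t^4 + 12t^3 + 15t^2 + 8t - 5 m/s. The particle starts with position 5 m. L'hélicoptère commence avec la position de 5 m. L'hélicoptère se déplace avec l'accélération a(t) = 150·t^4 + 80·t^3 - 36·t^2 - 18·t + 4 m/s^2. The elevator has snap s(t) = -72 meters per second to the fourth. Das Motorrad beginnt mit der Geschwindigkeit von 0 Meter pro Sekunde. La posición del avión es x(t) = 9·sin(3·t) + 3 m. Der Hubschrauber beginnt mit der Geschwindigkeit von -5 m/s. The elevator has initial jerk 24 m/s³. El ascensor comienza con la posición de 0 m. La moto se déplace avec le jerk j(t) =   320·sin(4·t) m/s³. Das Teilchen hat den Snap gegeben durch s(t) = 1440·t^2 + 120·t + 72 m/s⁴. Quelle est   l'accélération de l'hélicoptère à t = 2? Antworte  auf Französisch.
En utilisant a(t) = 150·t^4 + 80·t^3 - 36·t^2 - 18·t + 4 et en substituant t = 2, nous trouvons a = 2864.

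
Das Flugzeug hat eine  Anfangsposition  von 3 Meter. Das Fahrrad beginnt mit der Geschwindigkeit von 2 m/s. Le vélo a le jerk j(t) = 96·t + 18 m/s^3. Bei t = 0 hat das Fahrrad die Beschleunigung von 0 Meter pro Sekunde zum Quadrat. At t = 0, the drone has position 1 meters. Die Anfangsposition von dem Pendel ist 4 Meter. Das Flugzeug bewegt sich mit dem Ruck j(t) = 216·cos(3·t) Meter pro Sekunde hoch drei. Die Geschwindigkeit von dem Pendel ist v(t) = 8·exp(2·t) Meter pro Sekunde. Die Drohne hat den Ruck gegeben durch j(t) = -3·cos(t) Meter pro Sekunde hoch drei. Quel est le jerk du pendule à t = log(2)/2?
Pour résoudre ceci, nous devons prendre 2 dérivées de notre équation de la vitesse v(t) = 8·exp(2·t). La dérivée de la vitesse donne l'accélération: a(t) = 16·exp(2·t). La dérivée de l'accélération donne le jerk: j(t) = 32·exp(2·t). Nous avons le jerk j(t) = 32·exp(2·t). En substituant t = log(2)/2: j(log(2)/2) = 64.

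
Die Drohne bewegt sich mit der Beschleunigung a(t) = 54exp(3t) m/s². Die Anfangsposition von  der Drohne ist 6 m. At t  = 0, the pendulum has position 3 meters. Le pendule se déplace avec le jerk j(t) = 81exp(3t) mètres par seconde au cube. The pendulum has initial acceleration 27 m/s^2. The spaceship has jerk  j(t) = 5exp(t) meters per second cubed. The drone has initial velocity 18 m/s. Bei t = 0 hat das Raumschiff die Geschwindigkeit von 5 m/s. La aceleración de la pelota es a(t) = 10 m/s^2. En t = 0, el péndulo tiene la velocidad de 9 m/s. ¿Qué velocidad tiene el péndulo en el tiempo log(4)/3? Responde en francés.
Nous devons intégrer notre équation du jerk j(t) = 81·exp(3·t) 2 fois. En prenant ∫j(t)dt et en appliquant a(0) = 27, nous trouvons a(t) = 27·exp(3·t). La primitive de l'accélération, avec v(0) = 9, donne la vitesse: v(t) = 9·exp(3·t). Nous avons la vitesse v(t) = 9·exp(3·t). En substituant t = log(4)/3: v(log(4)/3) = 36.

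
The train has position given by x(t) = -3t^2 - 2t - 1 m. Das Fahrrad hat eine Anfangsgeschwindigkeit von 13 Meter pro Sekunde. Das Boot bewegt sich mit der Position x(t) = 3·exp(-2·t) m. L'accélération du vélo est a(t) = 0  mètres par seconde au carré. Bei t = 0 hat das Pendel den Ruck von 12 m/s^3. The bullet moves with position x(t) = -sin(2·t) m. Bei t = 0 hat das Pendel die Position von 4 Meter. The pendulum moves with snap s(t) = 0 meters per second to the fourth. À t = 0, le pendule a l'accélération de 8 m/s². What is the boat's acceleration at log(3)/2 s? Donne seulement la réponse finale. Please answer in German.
a(log(3)/2) = 4.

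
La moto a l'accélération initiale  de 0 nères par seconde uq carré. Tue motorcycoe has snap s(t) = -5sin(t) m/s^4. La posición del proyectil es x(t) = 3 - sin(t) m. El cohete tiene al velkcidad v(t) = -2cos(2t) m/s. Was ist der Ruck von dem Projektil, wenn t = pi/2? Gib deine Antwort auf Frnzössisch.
Nous devons dériver notre équation de la position x(t) = 3 - sin(t) 3 fois. En dérivant la position, nous obtenons la vitesse: v(t) = -cos(t). La dérivée de la vitesse donne l'accélération: a(t) = sin(t). La dérivée de l'accélération donne le jerk: j(t) = cos(t). Nous avons le jerk j(t) = cos(t). En substituant t = pi/2: j(pi/2) = 0.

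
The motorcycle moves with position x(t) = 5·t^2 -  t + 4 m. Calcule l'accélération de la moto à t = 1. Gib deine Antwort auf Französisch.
Nous devons dériver notre équation de la position x(t) = 5·t^2 - t + 4 2 fois. En dérivant la position, nous obtenons la vitesse: v(t) = 10·t - 1. En prenant d/dt de v(t), nous trouvons a(t) = 10. Nous avons l'accélération a(t) = 10. En substituant t = 1: a(1) = 10.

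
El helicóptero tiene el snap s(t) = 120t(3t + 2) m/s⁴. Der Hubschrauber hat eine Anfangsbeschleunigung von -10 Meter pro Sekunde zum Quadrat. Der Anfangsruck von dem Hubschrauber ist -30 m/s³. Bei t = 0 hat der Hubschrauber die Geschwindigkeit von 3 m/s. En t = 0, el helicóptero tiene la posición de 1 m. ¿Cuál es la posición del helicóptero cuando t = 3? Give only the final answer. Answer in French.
x(3) = 1045.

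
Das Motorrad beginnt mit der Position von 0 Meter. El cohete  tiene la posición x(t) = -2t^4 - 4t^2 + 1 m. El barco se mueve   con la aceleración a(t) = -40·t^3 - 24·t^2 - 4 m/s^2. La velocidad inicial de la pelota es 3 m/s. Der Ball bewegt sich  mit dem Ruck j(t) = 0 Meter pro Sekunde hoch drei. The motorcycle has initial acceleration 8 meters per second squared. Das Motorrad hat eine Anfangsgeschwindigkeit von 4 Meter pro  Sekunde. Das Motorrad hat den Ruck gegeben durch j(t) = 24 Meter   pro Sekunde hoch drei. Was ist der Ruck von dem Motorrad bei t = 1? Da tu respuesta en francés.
De l'équation du jerk j(t) = 24, nous substituons t = 1 pour obtenir j = 24.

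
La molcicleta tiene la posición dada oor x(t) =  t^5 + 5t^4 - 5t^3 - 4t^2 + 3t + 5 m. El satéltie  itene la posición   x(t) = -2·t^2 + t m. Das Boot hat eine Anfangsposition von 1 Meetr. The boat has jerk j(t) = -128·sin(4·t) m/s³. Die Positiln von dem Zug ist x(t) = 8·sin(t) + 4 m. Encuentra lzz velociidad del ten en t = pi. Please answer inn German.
Um dies zu lösen, müssen wir 1 Ableitung unserer Gleichung für die Position x(t) = 8·sin(t) + 4 nehmen. Die Ableitung von der Position ergibt die Geschwindigkeit: v(t) = 8·cos(t). Mit v(t) = 8·cos(t) und Einsetzen von t = pi, finden wir v = -8.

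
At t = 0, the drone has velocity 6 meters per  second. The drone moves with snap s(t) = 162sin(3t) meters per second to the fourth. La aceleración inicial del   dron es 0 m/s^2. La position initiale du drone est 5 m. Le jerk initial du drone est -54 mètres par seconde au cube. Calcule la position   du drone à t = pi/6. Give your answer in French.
Nous devons trouver l'intégrale de notre équation du snap s(t) = 162·sin(3·t) 4 fois. L'intégrale du snap, avec j(0) = -54, donne le jerk: j(t) = -54·cos(3·t). En intégrant le jerk et en utilisant la condition initiale a(0) = 0, nous obtenons a(t) = -18·sin(3·t). En intégrant l'accélération et en utilisant la condition initiale v(0) = 6, nous obtenons v(t) = 6·cos(3·t). La primitive de la vitesse est la position. En utilisant x(0) = 5, nous obtenons x(t) = 2·sin(3·t) + 5. Nous avons la position x(t) = 2·sin(3·t) + 5. En substituant t = pi/6: x(pi/6) = 7.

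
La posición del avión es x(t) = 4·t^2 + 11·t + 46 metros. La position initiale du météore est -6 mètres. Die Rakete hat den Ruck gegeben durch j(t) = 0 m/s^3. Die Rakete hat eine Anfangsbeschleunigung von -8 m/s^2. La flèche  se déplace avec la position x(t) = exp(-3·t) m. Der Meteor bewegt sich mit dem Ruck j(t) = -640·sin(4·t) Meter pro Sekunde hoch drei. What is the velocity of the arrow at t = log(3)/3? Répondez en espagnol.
Partiendo de la posición x(t) = exp(-3·t), tomamos 1 derivada. Tomando d/dt de x(t), encontramos v(t) = -3·exp(-3·t). De la ecuación de la velocidad v(t) = -3·exp(-3·t), sustituimos t = log(3)/3 para obtener v = -1.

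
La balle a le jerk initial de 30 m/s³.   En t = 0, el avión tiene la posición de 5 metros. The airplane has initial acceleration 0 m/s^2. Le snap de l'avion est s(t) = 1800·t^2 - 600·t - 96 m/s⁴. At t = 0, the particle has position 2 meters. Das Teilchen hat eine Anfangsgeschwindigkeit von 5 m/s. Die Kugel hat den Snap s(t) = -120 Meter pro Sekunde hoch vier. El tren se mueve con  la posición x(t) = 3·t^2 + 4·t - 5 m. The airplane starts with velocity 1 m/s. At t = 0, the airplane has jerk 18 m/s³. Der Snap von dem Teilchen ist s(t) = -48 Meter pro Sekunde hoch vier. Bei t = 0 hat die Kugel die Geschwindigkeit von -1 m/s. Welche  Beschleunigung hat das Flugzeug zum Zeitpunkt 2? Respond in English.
We need to integrate our snap equation s(t) = 1800·t^2 - 600·t - 96 2 times. Integrating snap and using the initial condition j(0) = 18, we get j(t) = 600·t^3 - 300·t^2 - 96·t + 18. Taking ∫j(t)dt and applying a(0) = 0, we find a(t) = 2·t·(75·t^3 - 50·t^2 - 24·t + 9). Using a(t) = 2·t·(75·t^3 - 50·t^2 - 24·t + 9) and substituting t = 2, we find a = 1444.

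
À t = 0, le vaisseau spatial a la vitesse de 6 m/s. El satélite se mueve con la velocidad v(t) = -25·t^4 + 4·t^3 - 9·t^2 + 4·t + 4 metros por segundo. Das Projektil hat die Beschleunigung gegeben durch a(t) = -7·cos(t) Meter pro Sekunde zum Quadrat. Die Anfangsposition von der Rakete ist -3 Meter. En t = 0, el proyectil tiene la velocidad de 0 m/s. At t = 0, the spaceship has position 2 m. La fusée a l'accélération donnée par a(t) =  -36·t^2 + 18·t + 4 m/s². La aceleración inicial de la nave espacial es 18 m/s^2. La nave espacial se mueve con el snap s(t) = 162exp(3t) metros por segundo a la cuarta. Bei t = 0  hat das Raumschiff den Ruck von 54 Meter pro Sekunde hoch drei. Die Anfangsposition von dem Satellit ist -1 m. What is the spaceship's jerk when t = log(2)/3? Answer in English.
To find the answer, we compute 1 integral of s(t) = 162·exp(3·t). The antiderivative of snap, with j(0) = 54, gives jerk: j(t) = 54·exp(3·t). From the given jerk equation j(t) = 54·exp(3·t), we substitute t = log(2)/3 to get j = 108.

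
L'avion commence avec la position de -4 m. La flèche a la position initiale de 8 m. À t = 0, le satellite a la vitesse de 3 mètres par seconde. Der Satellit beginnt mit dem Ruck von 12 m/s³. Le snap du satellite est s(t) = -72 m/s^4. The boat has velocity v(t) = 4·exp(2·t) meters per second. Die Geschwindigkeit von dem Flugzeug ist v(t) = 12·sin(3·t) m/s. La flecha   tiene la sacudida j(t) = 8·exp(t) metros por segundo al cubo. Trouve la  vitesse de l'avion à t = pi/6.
De l'équation de la vitesse v(t) = 12·sin(3·t), nous substituons t = pi/6 pour obtenir v = 12.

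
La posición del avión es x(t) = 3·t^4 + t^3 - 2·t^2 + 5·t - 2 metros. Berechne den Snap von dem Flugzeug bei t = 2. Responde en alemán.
Um dies zu lösen, müssen wir 4 Ableitungen unserer Gleichung für die Position x(t) = 3·t^4 + t^3 - 2·t^2 + 5·t - 2 nehmen. Die Ableitung von der Position ergibt die Geschwindigkeit: v(t) = 12·t^3 + 3·t^2 - 4·t + 5. Durch Ableiten von der Geschwindigkeit erhalten wir die Beschleunigung: a(t) = 36·t^2 + 6·t - 4. Durch Ableiten von der Beschleunigung erhalten wir den Ruck: j(t) = 72·t + 6. Die Ableitung von dem Ruck ergibt den Snap: s(t) = 72. Mit s(t) = 72 und Einsetzen von t = 2, finden wir s = 72.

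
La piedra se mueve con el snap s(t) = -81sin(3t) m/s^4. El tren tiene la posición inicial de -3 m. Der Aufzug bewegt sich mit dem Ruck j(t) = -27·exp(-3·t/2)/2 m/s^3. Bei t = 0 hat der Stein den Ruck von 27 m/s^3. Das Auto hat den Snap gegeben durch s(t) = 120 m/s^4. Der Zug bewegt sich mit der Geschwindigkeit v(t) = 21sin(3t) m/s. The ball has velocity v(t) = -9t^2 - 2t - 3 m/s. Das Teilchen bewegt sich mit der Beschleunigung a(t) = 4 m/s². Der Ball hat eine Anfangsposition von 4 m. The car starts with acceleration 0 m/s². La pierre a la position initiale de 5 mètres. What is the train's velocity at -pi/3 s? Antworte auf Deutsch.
Aus der Gleichung für die Geschwindigkeit v(t) = 21·sin(3·t), setzen wir t = -pi/3 ein und erhalten v = 0.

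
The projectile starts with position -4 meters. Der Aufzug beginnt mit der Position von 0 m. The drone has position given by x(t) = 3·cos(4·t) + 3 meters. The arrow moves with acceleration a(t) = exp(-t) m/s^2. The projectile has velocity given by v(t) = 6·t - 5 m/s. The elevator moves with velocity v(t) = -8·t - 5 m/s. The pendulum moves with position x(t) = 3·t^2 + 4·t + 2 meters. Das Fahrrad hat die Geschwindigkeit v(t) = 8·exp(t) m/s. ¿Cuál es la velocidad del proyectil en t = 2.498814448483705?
Tenemos la velocidad v(t) = 6·t - 5. Sustituyendo t = 2.498814448483705: v(2.498814448483705) = 9.99288669090223.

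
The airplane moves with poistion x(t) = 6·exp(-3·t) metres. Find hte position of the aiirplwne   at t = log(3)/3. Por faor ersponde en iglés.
We have position x(t) = 6·exp(-3·t). Substituting t = log(3)/3: x(log(3)/3) = 2.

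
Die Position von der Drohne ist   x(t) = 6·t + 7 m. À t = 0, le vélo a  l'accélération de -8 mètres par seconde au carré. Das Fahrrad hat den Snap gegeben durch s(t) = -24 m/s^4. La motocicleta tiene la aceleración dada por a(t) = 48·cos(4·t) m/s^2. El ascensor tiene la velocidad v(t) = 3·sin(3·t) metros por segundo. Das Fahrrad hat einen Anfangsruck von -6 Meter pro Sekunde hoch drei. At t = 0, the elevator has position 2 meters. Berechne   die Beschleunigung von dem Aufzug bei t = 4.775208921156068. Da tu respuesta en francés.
Pour résoudre ceci, nous devons prendre 1 dérivée de notre équation de la vitesse v(t) = 3·sin(3·t). En dérivant la vitesse, nous obtenons l'accélération: a(t) = 9·cos(3·t). De l'équation de l'accélération a(t) = 9·cos(3·t), nous substituons t = 4.775208921156068 pour obtenir a = -1.68611589507236.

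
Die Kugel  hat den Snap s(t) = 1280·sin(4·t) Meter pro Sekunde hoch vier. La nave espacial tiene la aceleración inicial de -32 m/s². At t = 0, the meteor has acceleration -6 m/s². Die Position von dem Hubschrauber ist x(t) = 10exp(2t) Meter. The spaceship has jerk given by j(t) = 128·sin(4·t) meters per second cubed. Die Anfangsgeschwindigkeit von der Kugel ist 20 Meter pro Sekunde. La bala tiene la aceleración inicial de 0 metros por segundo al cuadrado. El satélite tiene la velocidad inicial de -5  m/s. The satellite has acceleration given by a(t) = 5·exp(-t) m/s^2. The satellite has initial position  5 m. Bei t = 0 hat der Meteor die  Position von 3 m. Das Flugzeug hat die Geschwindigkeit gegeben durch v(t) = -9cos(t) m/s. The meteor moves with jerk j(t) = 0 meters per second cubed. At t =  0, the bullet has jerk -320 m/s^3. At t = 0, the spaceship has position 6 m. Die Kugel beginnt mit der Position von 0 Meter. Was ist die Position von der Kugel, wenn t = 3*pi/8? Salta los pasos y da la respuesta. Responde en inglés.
x(3*pi/8) = -5.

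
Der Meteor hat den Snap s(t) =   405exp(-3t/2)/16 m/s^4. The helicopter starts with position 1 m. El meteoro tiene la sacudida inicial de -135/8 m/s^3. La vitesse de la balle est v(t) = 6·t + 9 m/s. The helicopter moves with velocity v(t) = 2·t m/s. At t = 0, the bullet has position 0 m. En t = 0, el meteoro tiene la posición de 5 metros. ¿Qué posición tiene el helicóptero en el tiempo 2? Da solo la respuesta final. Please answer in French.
La position à t = 2 est x = 5.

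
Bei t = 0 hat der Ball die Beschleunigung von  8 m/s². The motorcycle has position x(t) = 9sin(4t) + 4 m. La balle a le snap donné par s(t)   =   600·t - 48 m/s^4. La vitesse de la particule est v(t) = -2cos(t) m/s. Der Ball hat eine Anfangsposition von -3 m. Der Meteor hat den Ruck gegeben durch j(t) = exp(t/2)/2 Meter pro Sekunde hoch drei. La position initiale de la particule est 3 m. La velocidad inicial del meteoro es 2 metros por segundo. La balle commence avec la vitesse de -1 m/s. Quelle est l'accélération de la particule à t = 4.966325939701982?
Pour résoudre ceci, nous devons prendre 1 dérivée de notre équation de la vitesse v(t) = -2·cos(t). La dérivée de la vitesse donne l'accélération: a(t) = 2·sin(t). De l'équation de l'accélération a(t) = 2·sin(t), nous substituons t = 4.966325939701982 pour obtenir a = -1.93586179202583.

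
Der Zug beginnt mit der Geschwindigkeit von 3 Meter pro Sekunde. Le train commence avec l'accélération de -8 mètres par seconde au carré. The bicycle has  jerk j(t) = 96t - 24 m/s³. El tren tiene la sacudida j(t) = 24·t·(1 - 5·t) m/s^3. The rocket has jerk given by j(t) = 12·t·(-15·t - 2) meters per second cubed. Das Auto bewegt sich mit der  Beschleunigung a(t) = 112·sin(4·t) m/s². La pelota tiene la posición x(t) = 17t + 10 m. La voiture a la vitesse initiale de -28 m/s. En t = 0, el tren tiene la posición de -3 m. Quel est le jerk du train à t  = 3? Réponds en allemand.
Wir haben den Ruck j(t) = 24·t·(1 - 5·t). Durch Einsetzen von t = 3: j(3) = -1008.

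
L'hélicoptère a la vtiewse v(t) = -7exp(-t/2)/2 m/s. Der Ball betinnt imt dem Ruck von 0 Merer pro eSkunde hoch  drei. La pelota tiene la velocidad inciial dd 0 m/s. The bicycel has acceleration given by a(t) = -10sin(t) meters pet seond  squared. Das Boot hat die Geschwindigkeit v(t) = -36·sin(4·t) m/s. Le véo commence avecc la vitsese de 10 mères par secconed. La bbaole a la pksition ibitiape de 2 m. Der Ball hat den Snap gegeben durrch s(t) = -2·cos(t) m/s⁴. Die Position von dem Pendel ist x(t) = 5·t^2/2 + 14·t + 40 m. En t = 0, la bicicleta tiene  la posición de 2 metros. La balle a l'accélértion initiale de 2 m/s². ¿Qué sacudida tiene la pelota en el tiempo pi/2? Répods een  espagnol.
Debemos encontrar la integral de nuestra ecuación del snap s(t) = -2·cos(t) 1 vez. Integrando el snap y usando la condición inicial j(0) = 0, obtenemos j(t) = -2·sin(t). De la ecuación de la sacudida j(t) = -2·sin(t), sustituimos t = pi/2 para obtener j = -2.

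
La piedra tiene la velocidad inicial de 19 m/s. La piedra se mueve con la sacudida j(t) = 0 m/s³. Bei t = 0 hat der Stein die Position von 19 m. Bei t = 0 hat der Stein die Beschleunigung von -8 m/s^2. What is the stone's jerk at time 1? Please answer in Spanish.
Usando j(t) = 0 y sustituyendo t = 1, encontramos j = 0.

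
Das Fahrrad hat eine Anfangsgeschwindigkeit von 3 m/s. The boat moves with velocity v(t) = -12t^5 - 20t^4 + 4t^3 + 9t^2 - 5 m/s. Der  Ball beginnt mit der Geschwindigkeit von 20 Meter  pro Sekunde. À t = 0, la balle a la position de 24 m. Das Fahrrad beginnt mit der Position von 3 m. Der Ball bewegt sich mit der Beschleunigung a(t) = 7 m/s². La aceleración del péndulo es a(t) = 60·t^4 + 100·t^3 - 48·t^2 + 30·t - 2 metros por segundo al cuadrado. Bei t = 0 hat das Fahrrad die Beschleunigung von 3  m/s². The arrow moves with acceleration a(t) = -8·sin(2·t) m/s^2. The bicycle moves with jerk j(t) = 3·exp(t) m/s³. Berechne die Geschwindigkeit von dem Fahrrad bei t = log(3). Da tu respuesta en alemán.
Wir müssen die Stammfunktion unserer Gleichung für den Ruck j(t) = 3·exp(t) 2-mal finden. Mit ∫j(t)dt und Anwendung von a(0) = 3, finden wir a(t) = 3·exp(t). Mit ∫a(t)dt und Anwendung von v(0) = 3, finden wir v(t) = 3·exp(t). Aus der Gleichung für die Geschwindigkeit v(t) = 3·exp(t), setzen wir t = log(3) ein und erhalten v = 9.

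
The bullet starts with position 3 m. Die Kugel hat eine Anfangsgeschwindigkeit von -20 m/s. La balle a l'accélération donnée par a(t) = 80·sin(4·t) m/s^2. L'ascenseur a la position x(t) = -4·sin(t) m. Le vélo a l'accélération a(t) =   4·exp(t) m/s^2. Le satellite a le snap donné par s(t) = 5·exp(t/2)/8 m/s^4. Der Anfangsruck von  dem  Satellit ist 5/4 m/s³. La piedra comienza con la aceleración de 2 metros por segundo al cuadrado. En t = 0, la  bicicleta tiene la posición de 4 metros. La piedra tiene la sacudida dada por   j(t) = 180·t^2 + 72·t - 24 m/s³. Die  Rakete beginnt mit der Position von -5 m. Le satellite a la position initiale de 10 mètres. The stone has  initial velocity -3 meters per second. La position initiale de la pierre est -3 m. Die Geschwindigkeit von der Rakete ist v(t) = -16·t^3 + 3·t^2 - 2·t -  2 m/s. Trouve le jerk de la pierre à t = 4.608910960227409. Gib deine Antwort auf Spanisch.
Tenemos la sacudida j(t) = 180·t^2 + 72·t - 24. Sustituyendo t = 4.608910960227409: j(4.608910960227409) = 4131.41243221115.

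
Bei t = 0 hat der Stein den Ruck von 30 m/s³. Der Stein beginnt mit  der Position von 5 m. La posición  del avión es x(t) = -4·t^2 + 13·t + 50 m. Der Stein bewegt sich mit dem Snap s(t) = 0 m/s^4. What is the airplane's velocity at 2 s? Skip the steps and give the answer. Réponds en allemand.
Die Geschwindigkeit bei t = 2 ist v = -3.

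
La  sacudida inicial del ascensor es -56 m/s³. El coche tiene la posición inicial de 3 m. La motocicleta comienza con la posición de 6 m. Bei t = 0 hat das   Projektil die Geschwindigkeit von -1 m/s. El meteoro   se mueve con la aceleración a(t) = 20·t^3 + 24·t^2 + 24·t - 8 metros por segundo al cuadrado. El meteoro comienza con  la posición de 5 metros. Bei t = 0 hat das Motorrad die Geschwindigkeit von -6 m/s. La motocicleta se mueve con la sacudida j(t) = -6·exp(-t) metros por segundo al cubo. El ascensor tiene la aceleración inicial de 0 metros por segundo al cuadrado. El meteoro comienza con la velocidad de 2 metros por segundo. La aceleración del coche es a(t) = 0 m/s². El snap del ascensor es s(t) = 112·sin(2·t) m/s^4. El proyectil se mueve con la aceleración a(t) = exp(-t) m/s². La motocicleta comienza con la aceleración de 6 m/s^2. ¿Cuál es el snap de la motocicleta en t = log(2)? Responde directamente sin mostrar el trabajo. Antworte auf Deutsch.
Die Antwort ist 3.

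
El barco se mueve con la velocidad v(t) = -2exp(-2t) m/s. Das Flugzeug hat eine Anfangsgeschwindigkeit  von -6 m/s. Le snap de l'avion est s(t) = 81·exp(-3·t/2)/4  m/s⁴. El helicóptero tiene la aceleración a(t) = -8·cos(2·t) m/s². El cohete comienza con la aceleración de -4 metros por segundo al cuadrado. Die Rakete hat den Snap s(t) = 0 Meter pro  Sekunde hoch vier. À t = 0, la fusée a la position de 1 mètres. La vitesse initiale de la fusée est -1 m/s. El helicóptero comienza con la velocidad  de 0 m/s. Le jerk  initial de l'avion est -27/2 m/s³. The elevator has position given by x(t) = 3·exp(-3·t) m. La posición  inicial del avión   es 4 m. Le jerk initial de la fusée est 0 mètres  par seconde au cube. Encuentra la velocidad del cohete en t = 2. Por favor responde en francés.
Nous devons intégrer notre équation du snap s(t) = 0 3 fois. En intégrant le snap et en utilisant la condition initiale j(0) = 0, nous obtenons j(t) = 0. La primitive du jerk, avec a(0) = -4, donne l'accélération: a(t) = -4. La primitive de l'accélération est la vitesse. En utilisant v(0) = -1, nous obtenons v(t) = -4·t - 1. En utilisant v(t) = -4·t - 1 et en substituant t = 2, nous trouvons v = -9.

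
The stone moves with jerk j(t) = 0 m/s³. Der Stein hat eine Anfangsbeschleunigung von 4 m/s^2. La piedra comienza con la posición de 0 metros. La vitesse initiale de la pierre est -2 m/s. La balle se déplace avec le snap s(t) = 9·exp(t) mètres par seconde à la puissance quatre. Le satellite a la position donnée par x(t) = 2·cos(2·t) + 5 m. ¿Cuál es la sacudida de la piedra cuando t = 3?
Usando j(t) = 0 y sustituyendo t = 3, encontramos j = 0.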